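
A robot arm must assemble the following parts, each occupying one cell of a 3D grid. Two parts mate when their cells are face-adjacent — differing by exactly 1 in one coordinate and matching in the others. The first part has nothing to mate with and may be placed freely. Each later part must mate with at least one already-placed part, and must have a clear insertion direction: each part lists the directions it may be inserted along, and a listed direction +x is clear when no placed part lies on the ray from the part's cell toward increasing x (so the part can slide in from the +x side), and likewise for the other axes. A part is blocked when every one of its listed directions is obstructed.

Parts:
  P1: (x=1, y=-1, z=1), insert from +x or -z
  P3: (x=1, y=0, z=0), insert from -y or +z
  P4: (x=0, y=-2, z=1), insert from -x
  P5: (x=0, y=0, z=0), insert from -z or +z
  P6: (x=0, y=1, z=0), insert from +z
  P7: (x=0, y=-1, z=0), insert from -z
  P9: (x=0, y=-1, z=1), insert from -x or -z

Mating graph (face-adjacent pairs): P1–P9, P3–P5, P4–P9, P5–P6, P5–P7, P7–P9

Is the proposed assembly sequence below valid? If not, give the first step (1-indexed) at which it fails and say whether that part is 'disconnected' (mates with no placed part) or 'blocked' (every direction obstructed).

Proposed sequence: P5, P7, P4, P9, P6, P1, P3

Invalid at step 3 (disconnected)

1. P5@(0, 0, 0) [-z clear] — {P5}
2. P7@(0, -1, 0) [-z clear] — {P5, P7}
3. P4@(0, -2, 1) — no placed neighbour ⇒ disconnected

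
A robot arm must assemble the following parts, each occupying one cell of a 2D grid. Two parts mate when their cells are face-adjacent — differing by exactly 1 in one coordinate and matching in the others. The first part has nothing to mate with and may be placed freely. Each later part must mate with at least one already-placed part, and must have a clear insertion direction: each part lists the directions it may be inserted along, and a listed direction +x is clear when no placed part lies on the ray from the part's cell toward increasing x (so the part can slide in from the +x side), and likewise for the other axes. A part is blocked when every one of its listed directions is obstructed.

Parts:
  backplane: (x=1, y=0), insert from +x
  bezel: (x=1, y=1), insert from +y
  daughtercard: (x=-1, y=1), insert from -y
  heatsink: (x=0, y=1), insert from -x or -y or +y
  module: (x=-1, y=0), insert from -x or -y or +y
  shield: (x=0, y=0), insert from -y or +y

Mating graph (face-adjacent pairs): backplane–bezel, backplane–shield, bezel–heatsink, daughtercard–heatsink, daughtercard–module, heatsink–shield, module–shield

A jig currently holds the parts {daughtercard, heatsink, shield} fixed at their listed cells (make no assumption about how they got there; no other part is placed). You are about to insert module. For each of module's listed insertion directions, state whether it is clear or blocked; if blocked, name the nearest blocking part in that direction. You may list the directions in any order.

+y: blocked by daughtercard; -x: clear; -y: clear

-x: ray from module(-1, 0) has no placed part ⇒ clear
-y: ray from module(-1, 0) has no placed part ⇒ clear
+y: nearest on ray is daughtercard@(-1, 1) ⇒ blocked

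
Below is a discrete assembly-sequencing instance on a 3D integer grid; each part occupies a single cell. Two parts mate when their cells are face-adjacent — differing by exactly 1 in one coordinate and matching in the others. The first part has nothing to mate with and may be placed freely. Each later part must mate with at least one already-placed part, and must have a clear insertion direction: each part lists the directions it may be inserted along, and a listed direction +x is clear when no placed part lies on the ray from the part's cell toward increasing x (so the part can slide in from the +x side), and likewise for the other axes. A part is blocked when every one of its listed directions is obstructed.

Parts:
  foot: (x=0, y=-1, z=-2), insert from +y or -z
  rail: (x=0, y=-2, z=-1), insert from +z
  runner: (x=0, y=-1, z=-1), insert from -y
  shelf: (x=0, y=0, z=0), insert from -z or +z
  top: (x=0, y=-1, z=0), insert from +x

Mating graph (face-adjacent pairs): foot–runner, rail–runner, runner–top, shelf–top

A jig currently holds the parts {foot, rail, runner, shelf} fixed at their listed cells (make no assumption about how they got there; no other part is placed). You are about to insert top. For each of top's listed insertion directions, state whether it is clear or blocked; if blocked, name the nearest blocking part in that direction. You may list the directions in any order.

+x: ray from top(0, -1, 0) has no placed part ⇒ clear

+x: clear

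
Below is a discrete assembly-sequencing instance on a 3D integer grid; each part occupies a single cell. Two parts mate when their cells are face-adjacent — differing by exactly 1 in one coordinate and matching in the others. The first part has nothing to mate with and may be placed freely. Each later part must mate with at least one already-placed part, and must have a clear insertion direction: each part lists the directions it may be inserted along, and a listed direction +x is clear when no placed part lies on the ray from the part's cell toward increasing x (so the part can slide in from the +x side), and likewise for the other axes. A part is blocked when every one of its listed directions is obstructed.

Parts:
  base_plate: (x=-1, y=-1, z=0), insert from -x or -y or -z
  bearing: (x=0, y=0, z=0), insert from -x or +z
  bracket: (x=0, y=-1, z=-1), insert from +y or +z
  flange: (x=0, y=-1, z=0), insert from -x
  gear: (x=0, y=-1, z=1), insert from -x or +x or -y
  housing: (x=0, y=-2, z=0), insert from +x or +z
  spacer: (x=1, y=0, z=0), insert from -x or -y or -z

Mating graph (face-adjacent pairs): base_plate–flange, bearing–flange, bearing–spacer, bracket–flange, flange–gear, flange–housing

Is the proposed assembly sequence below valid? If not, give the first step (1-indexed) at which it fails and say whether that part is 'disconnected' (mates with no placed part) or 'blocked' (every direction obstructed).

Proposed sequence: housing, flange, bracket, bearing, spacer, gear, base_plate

1. housing@(0, -2, 0) [+x clear] — {housing}
2. flange@(0, -1, 0) [-x clear] — {flange, housing}
3. bracket@(0, -1, -1) [+y clear] — {bracket, flange, housing}
4. bearing@(0, 0, 0) [-x clear] — {bearing, bracket, flange, housing}
5. spacer@(1, 0, 0) [-y clear] — {bearing, bracket, flange, housing, spacer}
6. gear@(0, -1, 1) [-x clear] — {bearing, bracket, flange, gear, housing, spacer}
7. base_plate@(-1, -1, 0) [-x clear] — {base_plate, bearing, bracket, flange, gear, housing, spacer}

Valid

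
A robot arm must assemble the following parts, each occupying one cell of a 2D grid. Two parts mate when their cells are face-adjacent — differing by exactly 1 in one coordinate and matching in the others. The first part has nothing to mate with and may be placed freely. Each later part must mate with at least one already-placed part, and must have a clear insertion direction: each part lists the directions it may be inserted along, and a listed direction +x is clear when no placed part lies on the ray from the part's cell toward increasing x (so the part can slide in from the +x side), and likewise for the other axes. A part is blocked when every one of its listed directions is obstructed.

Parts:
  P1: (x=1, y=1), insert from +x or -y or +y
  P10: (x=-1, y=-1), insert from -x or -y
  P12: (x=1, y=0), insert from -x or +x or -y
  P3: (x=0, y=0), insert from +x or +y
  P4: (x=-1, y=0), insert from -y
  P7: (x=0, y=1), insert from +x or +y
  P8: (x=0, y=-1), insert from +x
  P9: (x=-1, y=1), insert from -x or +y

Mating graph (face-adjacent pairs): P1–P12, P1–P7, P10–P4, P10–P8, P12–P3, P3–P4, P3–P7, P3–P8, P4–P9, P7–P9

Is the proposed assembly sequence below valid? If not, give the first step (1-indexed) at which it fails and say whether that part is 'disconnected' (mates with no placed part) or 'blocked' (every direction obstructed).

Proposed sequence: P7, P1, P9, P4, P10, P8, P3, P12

1. P7@(0, 1) [+x clear] — {P7}
2. P1@(1, 1) [+x clear] — {P1, P7}
3. P9@(-1, 1) [-x clear] — {P1, P7, P9}
4. P4@(-1, 0) [-y clear] — {P1, P4, P7, P9}
5. P10@(-1, -1) [-x clear] — {P1, P10, P4, P7, P9}
6. P8@(0, -1) [+x clear] — {P1, P10, P4, P7, P8, P9}
7. P3@(0, 0) [+x clear] — {P1, P10, P3, P4, P7, P8, P9}
8. P12@(1, 0) [+x clear] — {P1, P10, P12, P3, P4, P7, P8, P9}

Valid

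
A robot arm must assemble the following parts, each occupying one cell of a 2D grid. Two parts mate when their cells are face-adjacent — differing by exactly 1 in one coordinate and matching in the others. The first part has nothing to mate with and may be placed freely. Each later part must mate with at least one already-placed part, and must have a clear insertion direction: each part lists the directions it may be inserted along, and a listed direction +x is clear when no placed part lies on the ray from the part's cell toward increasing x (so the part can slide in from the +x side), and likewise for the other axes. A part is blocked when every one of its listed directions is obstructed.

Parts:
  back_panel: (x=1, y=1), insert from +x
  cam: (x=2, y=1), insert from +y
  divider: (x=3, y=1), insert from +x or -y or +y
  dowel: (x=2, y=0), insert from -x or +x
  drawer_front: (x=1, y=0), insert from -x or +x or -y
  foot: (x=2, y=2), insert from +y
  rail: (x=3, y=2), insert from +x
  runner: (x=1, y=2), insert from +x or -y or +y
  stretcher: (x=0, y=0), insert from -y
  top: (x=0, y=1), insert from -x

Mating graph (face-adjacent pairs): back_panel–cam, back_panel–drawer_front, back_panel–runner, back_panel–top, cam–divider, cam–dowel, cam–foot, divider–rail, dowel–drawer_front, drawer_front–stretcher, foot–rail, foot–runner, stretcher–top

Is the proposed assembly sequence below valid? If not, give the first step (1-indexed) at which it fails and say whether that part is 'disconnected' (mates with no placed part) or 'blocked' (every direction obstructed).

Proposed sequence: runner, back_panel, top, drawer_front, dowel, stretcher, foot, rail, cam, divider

Invalid at step 9 (blocked)

1. runner@(1, 2) [+x clear] — {runner}
2. back_panel@(1, 1) [+x clear] — {back_panel, runner}
3. top@(0, 1) [-x clear] — {back_panel, runner, top}
4. drawer_front@(1, 0) [-x clear] — {back_panel, drawer_front, runner, top}
5. dowel@(2, 0) [+x clear] — {back_panel, dowel, drawer_front, runner, top}
6. stretcher@(0, 0) [-y clear] — {back_panel, dowel, drawer_front, runner, stretcher, top}
7. foot@(2, 2) [+y clear] — {back_panel, dowel, drawer_front, foot, runner, stretcher, top}
8. rail@(3, 2) [+x clear] — {back_panel, dowel, drawer_front, foot, rail, runner, stretcher, top}
9. cam@(2, 1) — +y all obstructed ⇒ blocked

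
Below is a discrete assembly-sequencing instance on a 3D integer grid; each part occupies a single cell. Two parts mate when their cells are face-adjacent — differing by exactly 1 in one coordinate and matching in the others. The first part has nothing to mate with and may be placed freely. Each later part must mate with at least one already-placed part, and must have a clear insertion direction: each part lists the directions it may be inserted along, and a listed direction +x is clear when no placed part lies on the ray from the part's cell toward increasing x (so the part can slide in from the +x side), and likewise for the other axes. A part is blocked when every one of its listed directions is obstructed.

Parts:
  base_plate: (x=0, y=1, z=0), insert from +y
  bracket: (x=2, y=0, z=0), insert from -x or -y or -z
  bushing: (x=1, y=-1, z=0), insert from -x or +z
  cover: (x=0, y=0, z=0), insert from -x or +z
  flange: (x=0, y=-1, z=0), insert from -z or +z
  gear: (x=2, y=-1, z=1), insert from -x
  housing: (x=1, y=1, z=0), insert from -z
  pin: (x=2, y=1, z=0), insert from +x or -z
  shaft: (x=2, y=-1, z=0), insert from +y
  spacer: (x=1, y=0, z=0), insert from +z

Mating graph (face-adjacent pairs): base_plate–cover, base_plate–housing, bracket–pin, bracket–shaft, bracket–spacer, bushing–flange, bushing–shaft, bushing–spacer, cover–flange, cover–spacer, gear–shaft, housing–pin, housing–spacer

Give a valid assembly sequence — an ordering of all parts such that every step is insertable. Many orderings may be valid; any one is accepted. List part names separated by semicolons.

1. gear@(2, -1, 1) [-x clear] — {gear}
2. shaft@(2, -1, 0) [+y clear] — {gear, shaft}
3. bracket@(2, 0, 0) [-x clear] — {bracket, gear, shaft}
4. pin@(2, 1, 0) [+x clear] — {bracket, gear, pin, shaft}
5. spacer@(1, 0, 0) [+z clear] — {bracket, gear, pin, shaft, spacer}
6. housing@(1, 1, 0) [-z clear] — {bracket, gear, housing, pin, shaft, spacer}
7. bushing@(1, -1, 0) [-x clear] — {bracket, bushing, gear, housing, pin, shaft, spacer}
8. flange@(0, -1, 0) [-z clear] — {bracket, bushing, flange, gear, housing, pin, shaft, spacer}
9. base_plate@(0, 1, 0) [+y clear] — {base_plate, bracket, bushing, flange, gear, housing, pin, shaft, spacer}
10. cover@(0, 0, 0) [-x clear] — {base_plate, bracket, bushing, cover, flange, gear, housing, pin, shaft, spacer}

gear; shaft; bracket; pin; spacer; housing; bushing; flange; base_plate; cover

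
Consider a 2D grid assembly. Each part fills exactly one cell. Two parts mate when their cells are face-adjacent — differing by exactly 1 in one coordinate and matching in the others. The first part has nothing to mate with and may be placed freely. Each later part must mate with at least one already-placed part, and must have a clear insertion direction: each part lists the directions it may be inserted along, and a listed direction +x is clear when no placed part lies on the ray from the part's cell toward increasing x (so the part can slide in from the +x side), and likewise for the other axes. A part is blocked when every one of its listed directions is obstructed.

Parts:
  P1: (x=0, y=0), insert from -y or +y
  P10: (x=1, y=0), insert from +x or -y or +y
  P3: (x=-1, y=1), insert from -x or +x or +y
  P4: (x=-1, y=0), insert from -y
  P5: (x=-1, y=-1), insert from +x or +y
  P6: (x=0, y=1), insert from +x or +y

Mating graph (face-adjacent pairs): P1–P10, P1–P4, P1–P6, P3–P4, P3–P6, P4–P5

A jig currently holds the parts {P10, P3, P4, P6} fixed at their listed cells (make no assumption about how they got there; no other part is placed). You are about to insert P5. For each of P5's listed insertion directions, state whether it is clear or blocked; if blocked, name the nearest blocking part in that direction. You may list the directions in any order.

+x: ray from P5(-1, -1) has no placed part ⇒ clear
+y: nearest on ray is P4@(-1, 0) ⇒ blocked

+x: clear; +y: blocked by P4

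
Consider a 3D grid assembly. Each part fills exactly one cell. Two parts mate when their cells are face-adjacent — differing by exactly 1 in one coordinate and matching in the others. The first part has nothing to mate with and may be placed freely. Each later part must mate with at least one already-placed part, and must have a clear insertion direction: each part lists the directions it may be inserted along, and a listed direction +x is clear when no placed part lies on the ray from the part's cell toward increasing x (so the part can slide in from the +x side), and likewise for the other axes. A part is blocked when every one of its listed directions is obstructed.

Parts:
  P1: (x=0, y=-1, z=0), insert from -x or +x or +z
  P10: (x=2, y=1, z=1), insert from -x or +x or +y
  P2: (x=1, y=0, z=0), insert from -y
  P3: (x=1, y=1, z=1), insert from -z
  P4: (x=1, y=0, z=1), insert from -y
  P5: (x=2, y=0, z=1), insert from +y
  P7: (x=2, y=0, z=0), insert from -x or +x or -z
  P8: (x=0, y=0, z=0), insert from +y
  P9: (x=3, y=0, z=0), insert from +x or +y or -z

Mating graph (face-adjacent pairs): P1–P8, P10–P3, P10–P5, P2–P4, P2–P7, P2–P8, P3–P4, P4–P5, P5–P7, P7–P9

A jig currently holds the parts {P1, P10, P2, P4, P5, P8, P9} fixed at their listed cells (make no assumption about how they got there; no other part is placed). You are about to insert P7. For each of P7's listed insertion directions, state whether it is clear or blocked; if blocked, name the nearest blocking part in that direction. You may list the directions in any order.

-x: nearest on ray is P2@(1, 0, 0) ⇒ blocked
+x: nearest on ray is P9@(3, 0, 0) ⇒ blocked
-z: ray from P7(2, 0, 0) has no placed part ⇒ clear

+x: blocked by P9; -x: blocked by P2; -z: clear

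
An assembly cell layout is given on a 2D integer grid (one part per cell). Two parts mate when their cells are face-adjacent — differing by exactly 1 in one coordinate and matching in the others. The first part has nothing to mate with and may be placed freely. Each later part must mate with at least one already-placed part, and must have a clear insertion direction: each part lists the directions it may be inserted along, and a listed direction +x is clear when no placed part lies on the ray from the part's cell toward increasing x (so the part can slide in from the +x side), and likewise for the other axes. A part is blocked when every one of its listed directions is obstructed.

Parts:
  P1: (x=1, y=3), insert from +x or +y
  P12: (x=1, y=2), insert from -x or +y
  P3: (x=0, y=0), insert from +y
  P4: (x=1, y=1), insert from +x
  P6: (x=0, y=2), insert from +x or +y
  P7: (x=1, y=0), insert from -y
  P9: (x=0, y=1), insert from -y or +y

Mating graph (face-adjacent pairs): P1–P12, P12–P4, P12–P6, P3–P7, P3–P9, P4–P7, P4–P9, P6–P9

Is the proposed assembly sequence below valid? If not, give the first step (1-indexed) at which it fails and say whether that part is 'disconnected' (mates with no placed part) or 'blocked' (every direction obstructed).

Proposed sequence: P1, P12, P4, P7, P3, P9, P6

Valid

1. P1@(1, 3) [+x clear] — {P1}
2. P12@(1, 2) [-x clear] — {P1, P12}
3. P4@(1, 1) [+x clear] — {P1, P12, P4}
4. P7@(1, 0) [-y clear] — {P1, P12, P4, P7}
5. P3@(0, 0) [+y clear] — {P1, P12, P3, P4, P7}
6. P9@(0, 1) [+y clear] — {P1, P12, P3, P4, P7, P9}
7. P6@(0, 2) [+y clear] — {P1, P12, P3, P4, P6, P7, P9}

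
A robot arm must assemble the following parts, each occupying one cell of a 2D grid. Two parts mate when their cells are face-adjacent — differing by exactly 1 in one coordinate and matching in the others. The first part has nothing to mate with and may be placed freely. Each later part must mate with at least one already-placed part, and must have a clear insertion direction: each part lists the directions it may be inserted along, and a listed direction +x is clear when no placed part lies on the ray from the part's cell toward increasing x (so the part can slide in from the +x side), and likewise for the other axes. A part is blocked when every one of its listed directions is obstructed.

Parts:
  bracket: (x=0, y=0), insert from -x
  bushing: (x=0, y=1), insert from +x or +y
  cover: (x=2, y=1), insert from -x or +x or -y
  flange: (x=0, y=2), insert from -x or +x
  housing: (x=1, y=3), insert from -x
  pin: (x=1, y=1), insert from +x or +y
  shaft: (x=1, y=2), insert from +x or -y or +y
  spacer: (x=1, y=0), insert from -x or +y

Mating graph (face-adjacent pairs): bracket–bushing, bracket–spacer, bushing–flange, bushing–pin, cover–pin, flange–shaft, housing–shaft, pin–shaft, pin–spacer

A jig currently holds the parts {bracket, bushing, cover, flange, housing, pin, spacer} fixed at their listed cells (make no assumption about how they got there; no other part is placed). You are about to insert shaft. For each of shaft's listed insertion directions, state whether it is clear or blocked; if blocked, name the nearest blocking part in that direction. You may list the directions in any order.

+x: clear; +y: blocked by housing; -y: blocked by pin

+x: ray from shaft(1, 2) has no placed part ⇒ clear
-y: nearest on ray is pin@(1, 1) ⇒ blocked
+y: nearest on ray is housing@(1, 3) ⇒ blocked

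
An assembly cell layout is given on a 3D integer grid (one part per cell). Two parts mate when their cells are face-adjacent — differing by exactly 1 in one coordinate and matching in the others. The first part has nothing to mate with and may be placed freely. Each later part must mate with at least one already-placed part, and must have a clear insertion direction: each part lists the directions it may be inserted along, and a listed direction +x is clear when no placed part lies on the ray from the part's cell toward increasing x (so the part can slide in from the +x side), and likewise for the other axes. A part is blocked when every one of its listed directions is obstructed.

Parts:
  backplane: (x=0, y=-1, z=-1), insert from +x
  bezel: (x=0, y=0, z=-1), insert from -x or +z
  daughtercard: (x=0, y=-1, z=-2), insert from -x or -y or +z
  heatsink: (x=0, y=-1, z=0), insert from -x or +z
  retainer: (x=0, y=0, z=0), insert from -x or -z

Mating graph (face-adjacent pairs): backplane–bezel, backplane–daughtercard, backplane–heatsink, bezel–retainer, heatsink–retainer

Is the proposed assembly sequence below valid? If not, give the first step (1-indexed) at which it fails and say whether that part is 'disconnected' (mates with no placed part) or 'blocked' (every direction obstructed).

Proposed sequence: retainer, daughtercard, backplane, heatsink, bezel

1. retainer@(0, 0, 0) [-x clear] — {retainer}
2. daughtercard@(0, -1, -2) — no placed neighbour ⇒ disconnected

Invalid at step 2 (disconnected)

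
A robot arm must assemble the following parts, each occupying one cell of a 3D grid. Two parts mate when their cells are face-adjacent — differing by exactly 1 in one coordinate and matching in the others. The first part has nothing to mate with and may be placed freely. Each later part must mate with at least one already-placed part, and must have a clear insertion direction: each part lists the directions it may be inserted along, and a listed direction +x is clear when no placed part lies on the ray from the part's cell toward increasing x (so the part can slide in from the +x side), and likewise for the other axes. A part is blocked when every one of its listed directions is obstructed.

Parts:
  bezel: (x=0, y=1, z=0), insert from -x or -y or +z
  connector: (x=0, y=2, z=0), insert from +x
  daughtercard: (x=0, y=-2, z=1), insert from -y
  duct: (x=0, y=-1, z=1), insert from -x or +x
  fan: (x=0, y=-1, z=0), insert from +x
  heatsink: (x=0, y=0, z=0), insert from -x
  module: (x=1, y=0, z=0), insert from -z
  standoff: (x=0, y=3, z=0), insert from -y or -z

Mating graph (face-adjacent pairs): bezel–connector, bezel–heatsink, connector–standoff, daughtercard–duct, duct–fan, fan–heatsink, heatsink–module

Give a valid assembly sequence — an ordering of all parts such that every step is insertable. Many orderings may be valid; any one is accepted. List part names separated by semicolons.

duct; daughtercard; fan; heatsink; bezel; module; connector; standoff

1. duct@(0, -1, 1) [-x clear] — {duct}
2. daughtercard@(0, -2, 1) [-y clear] — {daughtercard, duct}
3. fan@(0, -1, 0) [+x clear] — {daughtercard, duct, fan}
4. heatsink@(0, 0, 0) [-x clear] — {daughtercard, duct, fan, heatsink}
5. bezel@(0, 1, 0) [-x clear] — {bezel, daughtercard, duct, fan, heatsink}
6. module@(1, 0, 0) [-z clear] — {bezel, daughtercard, duct, fan, heatsink, module}
7. connector@(0, 2, 0) [+x clear] — {bezel, connector, daughtercard, duct, fan, heatsink, module}
8. standoff@(0, 3, 0) [-z clear] — {bezel, connector, daughtercard, duct, fan, heatsink, module, standoff}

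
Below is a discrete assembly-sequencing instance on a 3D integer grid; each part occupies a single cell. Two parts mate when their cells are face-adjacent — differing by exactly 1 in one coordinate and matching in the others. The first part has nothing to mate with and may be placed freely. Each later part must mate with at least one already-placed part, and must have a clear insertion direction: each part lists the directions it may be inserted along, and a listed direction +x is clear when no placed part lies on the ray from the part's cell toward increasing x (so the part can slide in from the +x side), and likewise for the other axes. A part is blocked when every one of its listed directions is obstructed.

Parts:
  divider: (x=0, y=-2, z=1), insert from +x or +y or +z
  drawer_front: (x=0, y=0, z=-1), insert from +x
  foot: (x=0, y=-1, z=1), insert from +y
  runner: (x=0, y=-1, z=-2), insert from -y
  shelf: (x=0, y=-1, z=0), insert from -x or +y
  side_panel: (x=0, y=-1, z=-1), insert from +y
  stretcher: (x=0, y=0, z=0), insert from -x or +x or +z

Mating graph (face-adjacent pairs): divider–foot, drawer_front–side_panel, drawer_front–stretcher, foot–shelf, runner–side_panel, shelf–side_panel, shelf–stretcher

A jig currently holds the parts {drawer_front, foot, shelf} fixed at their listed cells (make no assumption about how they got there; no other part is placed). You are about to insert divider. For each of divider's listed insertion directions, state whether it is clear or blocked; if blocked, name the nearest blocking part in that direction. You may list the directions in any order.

+x: ray from divider(0, -2, 1) has no placed part ⇒ clear
+y: nearest on ray is foot@(0, -1, 1) ⇒ blocked
+z: ray from divider(0, -2, 1) has no placed part ⇒ clear

+x: clear; +y: blocked by foot; +z: clear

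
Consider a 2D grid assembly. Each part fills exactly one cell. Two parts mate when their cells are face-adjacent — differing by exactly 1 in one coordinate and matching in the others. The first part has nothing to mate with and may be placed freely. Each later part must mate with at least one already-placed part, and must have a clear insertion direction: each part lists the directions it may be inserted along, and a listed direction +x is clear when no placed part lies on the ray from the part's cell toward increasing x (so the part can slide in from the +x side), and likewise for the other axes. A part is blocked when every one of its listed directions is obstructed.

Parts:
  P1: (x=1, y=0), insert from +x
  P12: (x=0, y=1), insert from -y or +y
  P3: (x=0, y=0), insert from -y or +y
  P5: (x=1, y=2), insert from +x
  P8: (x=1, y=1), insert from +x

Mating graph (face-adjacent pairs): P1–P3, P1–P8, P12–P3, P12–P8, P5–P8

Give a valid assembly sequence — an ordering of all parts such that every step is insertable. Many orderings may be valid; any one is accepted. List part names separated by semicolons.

P1; P8; P12; P3; P5

1. P1@(1, 0) [+x clear] — {P1}
2. P8@(1, 1) [+x clear] — {P1, P8}
3. P12@(0, 1) [-y clear] — {P1, P12, P8}
4. P3@(0, 0) [-y clear] — {P1, P12, P3, P8}
5. P5@(1, 2) [+x clear] — {P1, P12, P3, P5, P8}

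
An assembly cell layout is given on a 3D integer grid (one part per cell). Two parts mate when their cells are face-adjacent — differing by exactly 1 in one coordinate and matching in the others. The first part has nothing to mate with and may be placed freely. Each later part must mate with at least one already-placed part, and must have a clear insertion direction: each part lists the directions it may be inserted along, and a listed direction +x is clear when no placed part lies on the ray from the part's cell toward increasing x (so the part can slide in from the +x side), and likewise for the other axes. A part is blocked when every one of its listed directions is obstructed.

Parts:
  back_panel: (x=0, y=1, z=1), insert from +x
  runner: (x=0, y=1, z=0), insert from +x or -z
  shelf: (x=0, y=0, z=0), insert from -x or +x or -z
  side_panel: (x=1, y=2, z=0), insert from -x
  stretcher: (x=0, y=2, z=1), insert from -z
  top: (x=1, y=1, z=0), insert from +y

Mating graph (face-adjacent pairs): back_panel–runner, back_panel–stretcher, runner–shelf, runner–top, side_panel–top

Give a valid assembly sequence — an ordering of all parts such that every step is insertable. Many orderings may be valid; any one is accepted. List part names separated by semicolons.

1. shelf@(0, 0, 0) [-x clear] — {shelf}
2. runner@(0, 1, 0) [+x clear] — {runner, shelf}
3. top@(1, 1, 0) [+y clear] — {runner, shelf, top}
4. side_panel@(1, 2, 0) [-x clear] — {runner, shelf, side_panel, top}
5. back_panel@(0, 1, 1) [+x clear] — {back_panel, runner, shelf, side_panel, top}
6. stretcher@(0, 2, 1) [-z clear] — {back_panel, runner, shelf, side_panel, stretcher, top}

shelf; runner; top; side_panel; back_panel; stretcher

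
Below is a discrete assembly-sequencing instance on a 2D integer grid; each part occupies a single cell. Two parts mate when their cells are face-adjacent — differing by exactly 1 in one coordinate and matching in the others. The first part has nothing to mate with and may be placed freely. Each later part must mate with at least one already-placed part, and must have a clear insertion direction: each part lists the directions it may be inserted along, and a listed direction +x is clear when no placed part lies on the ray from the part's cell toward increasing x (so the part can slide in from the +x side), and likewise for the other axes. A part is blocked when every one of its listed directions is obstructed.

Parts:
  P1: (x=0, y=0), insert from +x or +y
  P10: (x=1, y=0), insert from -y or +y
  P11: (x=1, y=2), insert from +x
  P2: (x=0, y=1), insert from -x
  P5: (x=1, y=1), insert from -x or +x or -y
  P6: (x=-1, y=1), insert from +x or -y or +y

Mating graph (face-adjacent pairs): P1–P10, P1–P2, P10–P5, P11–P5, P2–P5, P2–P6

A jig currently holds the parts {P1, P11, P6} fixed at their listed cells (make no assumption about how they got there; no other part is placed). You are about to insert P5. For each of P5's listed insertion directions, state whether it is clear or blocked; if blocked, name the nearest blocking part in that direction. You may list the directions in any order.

-x: nearest on ray is P6@(-1, 1) ⇒ blocked
+x: ray from P5(1, 1) has no placed part ⇒ clear
-y: ray from P5(1, 1) has no placed part ⇒ clear

+x: clear; -x: blocked by P6; -y: clear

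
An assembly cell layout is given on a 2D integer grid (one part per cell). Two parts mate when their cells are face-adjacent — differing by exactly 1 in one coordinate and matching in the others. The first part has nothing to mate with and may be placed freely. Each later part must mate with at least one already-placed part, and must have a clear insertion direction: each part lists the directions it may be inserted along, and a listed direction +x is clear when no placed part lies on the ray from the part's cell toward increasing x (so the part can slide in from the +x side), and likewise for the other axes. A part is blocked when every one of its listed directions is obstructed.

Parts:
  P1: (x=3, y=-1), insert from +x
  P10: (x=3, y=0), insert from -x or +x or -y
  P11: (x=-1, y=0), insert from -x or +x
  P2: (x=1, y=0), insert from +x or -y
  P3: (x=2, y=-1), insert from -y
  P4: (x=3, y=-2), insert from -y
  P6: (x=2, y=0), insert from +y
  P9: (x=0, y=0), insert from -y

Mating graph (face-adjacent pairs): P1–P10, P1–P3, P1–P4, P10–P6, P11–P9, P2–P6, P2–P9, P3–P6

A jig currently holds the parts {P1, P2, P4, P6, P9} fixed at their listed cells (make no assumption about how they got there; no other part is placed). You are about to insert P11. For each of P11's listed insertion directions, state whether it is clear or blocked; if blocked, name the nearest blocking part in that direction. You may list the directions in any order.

+x: blocked by P9; -x: clear

-x: ray from P11(-1, 0) has no placed part ⇒ clear
+x: nearest on ray is P9@(0, 0) ⇒ blocked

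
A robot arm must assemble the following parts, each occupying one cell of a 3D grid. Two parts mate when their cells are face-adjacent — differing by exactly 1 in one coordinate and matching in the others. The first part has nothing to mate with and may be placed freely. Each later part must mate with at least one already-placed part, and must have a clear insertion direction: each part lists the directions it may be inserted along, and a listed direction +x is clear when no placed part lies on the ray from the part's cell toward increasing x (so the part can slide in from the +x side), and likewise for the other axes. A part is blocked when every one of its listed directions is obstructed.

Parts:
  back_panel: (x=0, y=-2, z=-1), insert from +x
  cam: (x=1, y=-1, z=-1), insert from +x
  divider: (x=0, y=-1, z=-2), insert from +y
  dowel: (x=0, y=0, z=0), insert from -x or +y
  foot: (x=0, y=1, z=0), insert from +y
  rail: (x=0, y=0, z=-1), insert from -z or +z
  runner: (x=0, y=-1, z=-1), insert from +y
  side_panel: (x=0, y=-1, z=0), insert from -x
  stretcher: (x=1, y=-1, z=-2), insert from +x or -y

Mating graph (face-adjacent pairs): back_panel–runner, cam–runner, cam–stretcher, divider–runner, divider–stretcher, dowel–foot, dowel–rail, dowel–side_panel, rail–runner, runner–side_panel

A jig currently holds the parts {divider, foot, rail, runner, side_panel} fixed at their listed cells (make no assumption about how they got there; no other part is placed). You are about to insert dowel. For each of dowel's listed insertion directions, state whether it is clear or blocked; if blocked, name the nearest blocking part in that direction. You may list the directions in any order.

+y: blocked by foot; -x: clear

-x: ray from dowel(0, 0, 0) has no placed part ⇒ clear
+y: nearest on ray is foot@(0, 1, 0) ⇒ blocked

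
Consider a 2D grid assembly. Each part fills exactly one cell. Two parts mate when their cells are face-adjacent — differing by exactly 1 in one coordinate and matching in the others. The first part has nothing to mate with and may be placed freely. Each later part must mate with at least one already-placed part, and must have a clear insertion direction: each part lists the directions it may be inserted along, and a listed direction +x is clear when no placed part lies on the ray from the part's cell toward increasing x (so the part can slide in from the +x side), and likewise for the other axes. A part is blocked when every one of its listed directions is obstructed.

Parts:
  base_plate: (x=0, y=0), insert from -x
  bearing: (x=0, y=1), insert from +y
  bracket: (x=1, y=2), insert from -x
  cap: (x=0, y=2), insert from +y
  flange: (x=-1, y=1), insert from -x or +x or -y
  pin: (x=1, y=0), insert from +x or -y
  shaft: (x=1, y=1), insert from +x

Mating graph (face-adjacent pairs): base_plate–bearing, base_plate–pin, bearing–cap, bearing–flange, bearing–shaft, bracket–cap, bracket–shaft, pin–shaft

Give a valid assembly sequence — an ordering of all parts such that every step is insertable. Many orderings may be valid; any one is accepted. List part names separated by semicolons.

shaft; bearing; bracket; cap; flange; base_plate; pin

1. shaft@(1, 1) [+x clear] — {shaft}
2. bearing@(0, 1) [+y clear] — {bearing, shaft}
3. bracket@(1, 2) [-x clear] — {bearing, bracket, shaft}
4. cap@(0, 2) [+y clear] — {bearing, bracket, cap, shaft}
5. flange@(-1, 1) [-x clear] — {bearing, bracket, cap, flange, shaft}
6. base_plate@(0, 0) [-x clear] — {base_plate, bearing, bracket, cap, flange, shaft}
7. pin@(1, 0) [+x clear] — {base_plate, bearing, bracket, cap, flange, pin, shaft}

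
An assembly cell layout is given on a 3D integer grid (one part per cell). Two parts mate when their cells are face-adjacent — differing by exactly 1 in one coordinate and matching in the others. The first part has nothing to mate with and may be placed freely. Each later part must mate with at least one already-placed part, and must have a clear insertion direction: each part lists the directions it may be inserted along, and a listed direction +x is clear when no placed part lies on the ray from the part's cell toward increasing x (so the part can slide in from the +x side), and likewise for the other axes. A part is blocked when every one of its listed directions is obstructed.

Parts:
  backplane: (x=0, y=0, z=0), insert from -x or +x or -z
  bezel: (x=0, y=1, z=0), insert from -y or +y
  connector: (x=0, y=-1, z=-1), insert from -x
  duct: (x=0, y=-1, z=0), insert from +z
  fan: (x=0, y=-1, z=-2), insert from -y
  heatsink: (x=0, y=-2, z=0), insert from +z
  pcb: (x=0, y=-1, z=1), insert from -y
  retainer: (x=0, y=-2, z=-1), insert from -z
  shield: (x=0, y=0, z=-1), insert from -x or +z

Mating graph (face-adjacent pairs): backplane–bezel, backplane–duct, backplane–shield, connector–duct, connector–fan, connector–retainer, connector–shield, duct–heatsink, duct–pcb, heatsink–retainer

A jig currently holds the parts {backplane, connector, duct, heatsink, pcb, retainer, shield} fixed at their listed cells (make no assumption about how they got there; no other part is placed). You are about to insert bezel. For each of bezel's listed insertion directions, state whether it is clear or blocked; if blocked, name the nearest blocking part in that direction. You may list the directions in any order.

+y: clear; -y: blocked by backplane

-y: nearest on ray is backplane@(0, 0, 0) ⇒ blocked
+y: ray from bezel(0, 1, 0) has no placed part ⇒ clear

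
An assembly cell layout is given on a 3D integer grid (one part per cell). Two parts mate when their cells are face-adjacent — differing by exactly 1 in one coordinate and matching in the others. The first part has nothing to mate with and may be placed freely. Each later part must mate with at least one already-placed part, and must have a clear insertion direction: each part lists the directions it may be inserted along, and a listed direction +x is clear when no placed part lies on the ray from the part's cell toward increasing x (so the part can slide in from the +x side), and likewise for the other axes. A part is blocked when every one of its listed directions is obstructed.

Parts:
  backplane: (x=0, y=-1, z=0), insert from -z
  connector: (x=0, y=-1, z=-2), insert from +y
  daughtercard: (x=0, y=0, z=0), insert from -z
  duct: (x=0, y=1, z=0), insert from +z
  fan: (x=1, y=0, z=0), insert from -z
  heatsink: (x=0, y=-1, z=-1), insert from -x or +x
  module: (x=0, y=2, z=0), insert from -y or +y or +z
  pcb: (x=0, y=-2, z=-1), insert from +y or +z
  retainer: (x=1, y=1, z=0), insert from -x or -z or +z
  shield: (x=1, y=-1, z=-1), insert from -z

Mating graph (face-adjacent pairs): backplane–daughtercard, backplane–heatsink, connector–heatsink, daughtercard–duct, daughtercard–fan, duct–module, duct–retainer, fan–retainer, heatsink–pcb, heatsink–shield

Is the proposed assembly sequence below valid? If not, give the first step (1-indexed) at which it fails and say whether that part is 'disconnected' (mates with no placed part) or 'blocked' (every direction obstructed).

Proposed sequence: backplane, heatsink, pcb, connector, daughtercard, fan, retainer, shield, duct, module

Valid

1. backplane@(0, -1, 0) [-z clear] — {backplane}
2. heatsink@(0, -1, -1) [-x clear] — {backplane, heatsink}
3. pcb@(0, -2, -1) [+z clear] — {backplane, heatsink, pcb}
4. connector@(0, -1, -2) [+y clear] — {backplane, connector, heatsink, pcb}
5. daughtercard@(0, 0, 0) [-z clear] — {backplane, connector, daughtercard, heatsink, pcb}
6. fan@(1, 0, 0) [-z clear] — {backplane, connector, daughtercard, fan, heatsink, pcb}
7. retainer@(1, 1, 0) [-x clear] — {backplane, connector, daughtercard, fan, heatsink, pcb, retainer}
8. shield@(1, -1, -1) [-z clear] — {backplane, connector, daughtercard, fan, heatsink, pcb, retainer, shield}
9. duct@(0, 1, 0) [+z clear] — {backplane, connector, daughtercard, duct, fan, heatsink, pcb, retainer, shield}
10. module@(0, 2, 0) [+y clear] — {backplane, connector, daughtercard, duct, fan, heatsink, module, pcb, retainer, shield}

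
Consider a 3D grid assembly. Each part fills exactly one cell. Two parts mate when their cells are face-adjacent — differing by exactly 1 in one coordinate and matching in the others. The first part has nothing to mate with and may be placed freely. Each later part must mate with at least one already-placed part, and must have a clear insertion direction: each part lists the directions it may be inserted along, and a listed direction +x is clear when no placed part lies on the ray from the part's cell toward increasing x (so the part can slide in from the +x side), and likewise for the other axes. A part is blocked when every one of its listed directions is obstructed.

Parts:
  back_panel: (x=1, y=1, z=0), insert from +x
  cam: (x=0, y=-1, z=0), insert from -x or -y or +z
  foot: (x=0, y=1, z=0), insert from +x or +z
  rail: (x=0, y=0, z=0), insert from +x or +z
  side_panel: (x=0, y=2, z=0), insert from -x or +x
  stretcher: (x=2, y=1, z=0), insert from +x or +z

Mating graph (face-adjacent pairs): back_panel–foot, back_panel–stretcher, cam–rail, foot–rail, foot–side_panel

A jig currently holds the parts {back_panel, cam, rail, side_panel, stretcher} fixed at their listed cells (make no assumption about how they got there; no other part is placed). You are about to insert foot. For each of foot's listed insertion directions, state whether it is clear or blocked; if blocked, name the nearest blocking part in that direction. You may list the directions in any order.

+x: blocked by back_panel; +z: clear

+x: nearest on ray is back_panel@(1, 1, 0) ⇒ blocked
+z: ray from foot(0, 1, 0) has no placed part ⇒ clear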